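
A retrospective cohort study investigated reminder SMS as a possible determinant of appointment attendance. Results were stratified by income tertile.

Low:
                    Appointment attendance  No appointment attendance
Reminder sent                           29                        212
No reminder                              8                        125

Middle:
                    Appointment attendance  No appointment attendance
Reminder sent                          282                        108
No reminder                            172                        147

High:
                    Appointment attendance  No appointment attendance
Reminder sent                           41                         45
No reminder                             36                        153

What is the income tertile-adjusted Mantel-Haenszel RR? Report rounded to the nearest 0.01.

1.49

RR_MH = Σ(aᵢ·n₀ᵢ/nᵢ) / Σ(cᵢ·n₁ᵢ/nᵢ), with n₁ᵢ = aᵢ+bᵢ (exposed), n₀ᵢ = cᵢ+dᵢ (unexposed), nᵢ = n₁ᵢ+n₀ᵢ.
Stratum 1 (Low): n₁ = 241, n₀ = 133, n = 374; a·n₀/n = 29·133/374 = 10.3128; c·n₁/n = 8·241/374 = 5.1551
Stratum 2 (Middle): n₁ = 390, n₀ = 319, n = 709; a·n₀/n = 282·319/709 = 126.8801; c·n₁/n = 172·390/709 = 94.6121
Stratum 3 (High): n₁ = 86, n₀ = 189, n = 275; a·n₀/n = 41·189/275 = 28.1782; c·n₁/n = 36·86/275 = 11.2582
RR_MH = (10.3128 + 126.8801 + 28.1782) / (5.1551 + 94.6121 + 11.2582) = 165.3711 / 111.0254 = 1.48949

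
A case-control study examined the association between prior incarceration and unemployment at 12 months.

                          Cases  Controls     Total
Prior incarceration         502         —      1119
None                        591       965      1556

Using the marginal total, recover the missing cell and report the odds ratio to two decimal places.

The missing cell is in the exposed row: 1119 − 502 = 617.
So a = 502, b = 617, c = 591, d = 965.
OR = (a·d)/(b·c) = (502 × 965) / (617 × 591) = 484430 / 364647 = 1.32849

1.33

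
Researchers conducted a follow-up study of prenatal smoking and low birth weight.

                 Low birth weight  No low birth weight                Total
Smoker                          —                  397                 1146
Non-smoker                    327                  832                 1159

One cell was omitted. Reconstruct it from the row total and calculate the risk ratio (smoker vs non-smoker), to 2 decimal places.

2.32

The missing cell is in the exposed row: 1146 − 397 = 749.
So a = 749, b = 397, c = 327, d = 832.
RR = [a/(a+b)] / [c/(c+d)] = (749/1146) / (327/1159) = 0.65358/0.28214 = 2.31650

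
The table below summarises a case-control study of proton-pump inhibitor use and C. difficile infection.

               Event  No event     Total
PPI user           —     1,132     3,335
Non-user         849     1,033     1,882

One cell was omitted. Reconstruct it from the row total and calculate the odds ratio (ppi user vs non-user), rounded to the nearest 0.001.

The missing cell is in the exposed row: 3335 − 1132 = 2203.
So a = 2203, b = 1132, c = 849, d = 1033.
OR = (a·d)/(b·c) = (2203 × 1033) / (1132 × 849) = 2275699 / 961068 = 2.36789

2.368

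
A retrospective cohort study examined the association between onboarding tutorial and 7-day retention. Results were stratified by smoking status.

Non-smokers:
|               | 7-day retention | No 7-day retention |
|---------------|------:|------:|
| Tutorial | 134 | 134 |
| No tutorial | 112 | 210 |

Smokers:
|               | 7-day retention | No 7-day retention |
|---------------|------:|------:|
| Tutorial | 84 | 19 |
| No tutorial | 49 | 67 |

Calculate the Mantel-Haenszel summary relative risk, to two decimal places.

1.59

RR_MH = Σ(aᵢ·n₀ᵢ/nᵢ) / Σ(cᵢ·n₁ᵢ/nᵢ), with n₁ᵢ = aᵢ+bᵢ (exposed), n₀ᵢ = cᵢ+dᵢ (unexposed), nᵢ = n₁ᵢ+n₀ᵢ.
Stratum 1 (Non-smokers): n₁ = 268, n₀ = 322, n = 590; a·n₀/n = 134·322/590 = 73.1322; c·n₁/n = 112·268/590 = 50.8746
Stratum 2 (Smokers): n₁ = 103, n₀ = 116, n = 219; a·n₀/n = 84·116/219 = 44.4932; c·n₁/n = 49·103/219 = 23.0457
RR_MH = (73.1322 + 44.4932) / (50.8746 + 23.0457) = 117.6254 / 73.9202 = 1.59125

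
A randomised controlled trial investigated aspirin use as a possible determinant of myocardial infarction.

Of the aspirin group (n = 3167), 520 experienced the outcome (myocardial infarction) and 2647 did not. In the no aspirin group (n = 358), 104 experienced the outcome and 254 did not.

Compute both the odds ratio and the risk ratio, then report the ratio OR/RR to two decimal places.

From the description: a = 520, b = 2647, c = 104, d = 254.
OR = (520·254)/(2647·104) = 132080/275288 = 0.47979
Risk in exposed = 520/3167 = 0.16419; risk in unexposed = 104/358 = 0.29050; RR = 0.56520
OR/RR = 0.47979 / 0.56520 = 0.84888
The outcome is not rare, so the OR lies further from 1 than the RR.

0.85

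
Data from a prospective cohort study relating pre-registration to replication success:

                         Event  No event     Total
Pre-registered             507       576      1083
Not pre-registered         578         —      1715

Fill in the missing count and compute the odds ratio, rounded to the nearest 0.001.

The missing cell is in the unexposed row: 1715 − 578 = 1137.
So a = 507, b = 576, c = 578, d = 1137.
OR = (a·d)/(b·c) = (507 × 1137) / (576 × 578) = 576459 / 332928 = 1.73148

1.731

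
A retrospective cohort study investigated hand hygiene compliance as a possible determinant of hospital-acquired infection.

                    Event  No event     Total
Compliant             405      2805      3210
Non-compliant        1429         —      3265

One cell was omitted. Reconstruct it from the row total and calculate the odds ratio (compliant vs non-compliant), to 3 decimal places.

0.186

The missing cell is in the unexposed row: 3265 − 1429 = 1836.
So a = 405, b = 2805, c = 1429, d = 1836.
OR = (a·d)/(b·c) = (405 × 1836) / (2805 × 1429) = 743580 / 4008345 = 0.18551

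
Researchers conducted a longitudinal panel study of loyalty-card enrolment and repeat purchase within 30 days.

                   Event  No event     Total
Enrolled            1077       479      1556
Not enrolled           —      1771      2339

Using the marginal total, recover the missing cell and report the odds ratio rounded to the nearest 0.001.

7.011

The missing cell is in the unexposed row: 2339 − 1771 = 568.
So a = 1077, b = 479, c = 568, d = 1771.
OR = (a·d)/(b·c) = (1077 × 1771) / (479 × 568) = 1907367 / 272072 = 7.01052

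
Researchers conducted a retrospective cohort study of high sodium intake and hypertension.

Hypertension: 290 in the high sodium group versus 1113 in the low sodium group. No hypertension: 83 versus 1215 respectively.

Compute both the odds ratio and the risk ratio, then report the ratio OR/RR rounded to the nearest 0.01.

From the description: a = 290, b = 83, c = 1113, d = 1215.
OR = (290·1215)/(83·1113) = 352350/92379 = 3.81418
Risk in exposed = 290/373 = 0.77748; risk in unexposed = 1113/2328 = 0.47809; RR = 1.62621
OR/RR = 3.81418 / 1.62621 = 2.34544
The outcome is not rare, so the OR lies further from 1 than the RR.

2.35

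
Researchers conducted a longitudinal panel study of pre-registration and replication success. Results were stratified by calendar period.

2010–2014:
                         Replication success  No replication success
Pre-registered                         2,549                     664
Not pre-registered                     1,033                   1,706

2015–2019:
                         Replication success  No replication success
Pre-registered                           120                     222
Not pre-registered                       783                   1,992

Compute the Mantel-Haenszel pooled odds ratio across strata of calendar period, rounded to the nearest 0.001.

4.721

OR_MH = Σ(aᵢdᵢ/nᵢ) / Σ(bᵢcᵢ/nᵢ), where nᵢ is the stratum total.
Stratum 1 (2010–2014): n = 5952; a·d/n = 2549·1706/5952 = 730.6106; b·c/n = 664·1033/5952 = 115.2406
Stratum 2 (2015–2019): n = 3117; a·d/n = 120·1992/3117 = 76.6891; b·c/n = 222·783/3117 = 55.7671
OR_MH = (730.6106 + 76.6891) / (115.2406 + 55.7671) = 807.2997 / 171.0077 = 4.72084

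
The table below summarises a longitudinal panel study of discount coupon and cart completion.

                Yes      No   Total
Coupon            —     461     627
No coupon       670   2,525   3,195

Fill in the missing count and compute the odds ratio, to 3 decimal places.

1.357

The missing cell is in the exposed row: 627 − 461 = 166.
So a = 166, b = 461, c = 670, d = 2525.
OR = (a·d)/(b·c) = (166 × 2525) / (461 × 670) = 419150 / 308870 = 1.35704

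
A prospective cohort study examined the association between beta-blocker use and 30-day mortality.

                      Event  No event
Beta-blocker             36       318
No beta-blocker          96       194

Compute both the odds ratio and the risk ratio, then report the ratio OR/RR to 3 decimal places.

0.745

Cells: a = 36, b = 318, c = 96, d = 194.
OR = (36·194)/(318·96) = 6984/30528 = 0.22877
Risk in exposed = 36/354 = 0.10169; risk in unexposed = 96/290 = 0.33103; RR = 0.30720
OR/RR = 0.22877 / 0.30720 = 0.74470
The outcome is not rare, so the OR lies further from 1 than the RR.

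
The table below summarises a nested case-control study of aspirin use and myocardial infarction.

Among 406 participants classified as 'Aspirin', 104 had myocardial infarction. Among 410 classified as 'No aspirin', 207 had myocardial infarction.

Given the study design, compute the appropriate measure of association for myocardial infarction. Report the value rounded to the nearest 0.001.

From the description: a = 104, b = 302, c = 207, d = 203.
This is a nested case-control study: participants were sampled on outcome status, so risks in the source population cannot be estimated directly — relative risk is not valid here. The odds ratio is the appropriate measure.
OR = (a·d)/(b·c) = (104 × 203) / (302 × 207) = 21112 / 62514 = 0.33772

0.338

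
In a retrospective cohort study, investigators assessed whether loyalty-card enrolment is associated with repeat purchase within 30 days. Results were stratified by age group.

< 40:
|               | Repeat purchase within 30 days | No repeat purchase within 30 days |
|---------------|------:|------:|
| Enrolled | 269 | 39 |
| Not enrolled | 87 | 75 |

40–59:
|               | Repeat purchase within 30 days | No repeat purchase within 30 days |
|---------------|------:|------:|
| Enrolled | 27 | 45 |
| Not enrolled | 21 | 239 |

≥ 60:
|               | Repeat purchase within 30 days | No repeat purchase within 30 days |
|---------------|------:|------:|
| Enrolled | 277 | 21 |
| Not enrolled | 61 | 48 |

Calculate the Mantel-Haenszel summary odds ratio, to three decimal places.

7.192

OR_MH = Σ(aᵢdᵢ/nᵢ) / Σ(bᵢcᵢ/nᵢ), where nᵢ is the stratum total.
Stratum 1 (< 40): n = 470; a·d/n = 269·75/470 = 42.9255; b·c/n = 39·87/470 = 7.2191
Stratum 2 (40–59): n = 332; a·d/n = 27·239/332 = 19.4367; b·c/n = 45·21/332 = 2.8464
Stratum 3 (≥ 60): n = 407; a·d/n = 277·48/407 = 32.6683; b·c/n = 21·61/407 = 3.1474
OR_MH = (42.9255 + 19.4367 + 32.6683) / (7.2191 + 2.8464 + 3.1474) = 95.0306 / 13.2130 = 7.19223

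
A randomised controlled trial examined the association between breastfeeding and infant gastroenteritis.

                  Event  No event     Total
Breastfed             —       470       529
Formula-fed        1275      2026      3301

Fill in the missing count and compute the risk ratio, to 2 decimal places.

The missing cell is in the exposed row: 529 − 470 = 59.
So a = 59, b = 470, c = 1275, d = 2026.
RR = [a/(a+b)] / [c/(c+d)] = (59/529) / (1275/3301) = 0.11153/0.38625 = 0.28876

0.29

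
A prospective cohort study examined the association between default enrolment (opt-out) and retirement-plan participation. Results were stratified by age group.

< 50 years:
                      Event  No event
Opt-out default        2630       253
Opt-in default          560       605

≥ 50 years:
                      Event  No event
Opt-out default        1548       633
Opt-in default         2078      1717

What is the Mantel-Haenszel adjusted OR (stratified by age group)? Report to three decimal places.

3.284

OR_MH = Σ(aᵢdᵢ/nᵢ) / Σ(bᵢcᵢ/nᵢ), where nᵢ is the stratum total.
Stratum 1 (< 50 years): n = 4048; a·d/n = 2630·605/4048 = 393.0707; b·c/n = 253·560/4048 = 35.0000
Stratum 2 (≥ 50 years): n = 5976; a·d/n = 1548·1717/5976 = 444.7651; b·c/n = 633·2078/5976 = 220.1094
OR_MH = (393.0707 + 444.7651) / (35.0000 + 220.1094) = 837.8357 / 255.1094 = 3.28422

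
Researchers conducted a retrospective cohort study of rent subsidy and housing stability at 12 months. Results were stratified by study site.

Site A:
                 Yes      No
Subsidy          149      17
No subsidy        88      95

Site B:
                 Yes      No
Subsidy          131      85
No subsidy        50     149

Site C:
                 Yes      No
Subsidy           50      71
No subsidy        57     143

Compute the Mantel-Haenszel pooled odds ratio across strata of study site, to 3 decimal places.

4.049

OR_MH = Σ(aᵢdᵢ/nᵢ) / Σ(bᵢcᵢ/nᵢ), where nᵢ is the stratum total.
Stratum 1 (Site A): n = 349; a·d/n = 149·95/349 = 40.5587; b·c/n = 17·88/349 = 4.2865
Stratum 2 (Site B): n = 415; a·d/n = 131·149/415 = 47.0337; b·c/n = 85·50/415 = 10.2410
Stratum 3 (Site C): n = 321; a·d/n = 50·143/321 = 22.2741; b·c/n = 71·57/321 = 12.6075
OR_MH = (40.5587 + 47.0337 + 22.2741) / (4.2865 + 10.2410 + 12.6075) = 109.8666 / 27.1350 = 4.04889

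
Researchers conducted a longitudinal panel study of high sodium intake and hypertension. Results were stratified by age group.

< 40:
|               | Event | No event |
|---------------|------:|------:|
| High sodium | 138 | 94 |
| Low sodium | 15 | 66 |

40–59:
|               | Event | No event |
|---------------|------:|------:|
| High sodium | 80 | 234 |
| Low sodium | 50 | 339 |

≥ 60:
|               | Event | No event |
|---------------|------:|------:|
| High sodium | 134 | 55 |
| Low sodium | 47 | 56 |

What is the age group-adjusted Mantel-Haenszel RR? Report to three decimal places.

RR_MH = Σ(aᵢ·n₀ᵢ/nᵢ) / Σ(cᵢ·n₁ᵢ/nᵢ), with n₁ᵢ = aᵢ+bᵢ (exposed), n₀ᵢ = cᵢ+dᵢ (unexposed), nᵢ = n₁ᵢ+n₀ᵢ.
Stratum 1 (< 40): n₁ = 232, n₀ = 81, n = 313; a·n₀/n = 138·81/313 = 35.7125; c·n₁/n = 15·232/313 = 11.1182
Stratum 2 (40–59): n₁ = 314, n₀ = 389, n = 703; a·n₀/n = 80·389/703 = 44.2674; c·n₁/n = 50·314/703 = 22.3329
Stratum 3 (≥ 60): n₁ = 189, n₀ = 103, n = 292; a·n₀/n = 134·103/292 = 47.2671; c·n₁/n = 47·189/292 = 30.4212
RR_MH = (35.7125 + 44.2674 + 47.2671) / (11.1182 + 22.3329 + 30.4212) = 127.2470 / 63.8723 = 1.99221

1.992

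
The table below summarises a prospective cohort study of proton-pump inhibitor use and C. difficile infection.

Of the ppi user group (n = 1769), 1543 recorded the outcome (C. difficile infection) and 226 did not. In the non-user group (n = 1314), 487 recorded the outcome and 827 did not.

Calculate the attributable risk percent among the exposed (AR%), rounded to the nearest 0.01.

From the description: a = 1543, b = 226, c = 487, d = 827.
Risk in exposed = 1543/1769 = 0.87224; risk in unexposed = 487/1314 = 0.37062.
RR = 0.87224/0.37062 = 2.35345
AR% = (RR − 1)/RR × 100 = (2.35345 − 1)/2.35345 × 100 = 57.5091%

57.51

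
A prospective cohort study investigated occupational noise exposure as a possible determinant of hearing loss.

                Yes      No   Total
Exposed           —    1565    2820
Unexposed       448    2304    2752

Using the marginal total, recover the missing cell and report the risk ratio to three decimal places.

2.734

The missing cell is in the exposed row: 2820 − 1565 = 1255.
So a = 1255, b = 1565, c = 448, d = 2304.
RR = [a/(a+b)] / [c/(c+d)] = (1255/2820) / (448/2752) = 0.44504/0.16279 = 2.73379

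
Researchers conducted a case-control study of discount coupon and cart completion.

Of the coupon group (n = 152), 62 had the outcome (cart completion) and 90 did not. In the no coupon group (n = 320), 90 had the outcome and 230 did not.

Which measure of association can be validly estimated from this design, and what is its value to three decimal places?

1.760

From the description: a = 62, b = 90, c = 90, d = 230.
This is a case-control study: participants were sampled on outcome status, so risks in the source population cannot be estimated directly — relative risk is not valid here. The odds ratio is the appropriate measure.
OR = (a·d)/(b·c) = (62 × 230) / (90 × 90) = 14260 / 8100 = 1.76049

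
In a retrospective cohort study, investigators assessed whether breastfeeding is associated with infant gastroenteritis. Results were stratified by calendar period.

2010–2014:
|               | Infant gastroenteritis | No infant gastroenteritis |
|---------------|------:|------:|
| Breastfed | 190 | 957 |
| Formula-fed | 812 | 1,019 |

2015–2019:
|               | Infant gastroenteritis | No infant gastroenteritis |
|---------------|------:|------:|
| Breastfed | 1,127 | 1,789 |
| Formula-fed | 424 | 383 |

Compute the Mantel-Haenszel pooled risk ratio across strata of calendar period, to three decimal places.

RR_MH = Σ(aᵢ·n₀ᵢ/nᵢ) / Σ(cᵢ·n₁ᵢ/nᵢ), with n₁ᵢ = aᵢ+bᵢ (exposed), n₀ᵢ = cᵢ+dᵢ (unexposed), nᵢ = n₁ᵢ+n₀ᵢ.
Stratum 1 (2010–2014): n₁ = 1147, n₀ = 1831, n = 2978; a·n₀/n = 190·1831/2978 = 116.8200; c·n₁/n = 812·1147/2978 = 312.7482
Stratum 2 (2015–2019): n₁ = 2916, n₀ = 807, n = 3723; a·n₀/n = 1127·807/3723 = 244.2893; c·n₁/n = 424·2916/3723 = 332.0935
RR_MH = (116.8200 + 244.2893) / (312.7482 + 332.0935) = 361.1093 / 644.8416 = 0.56000

0.560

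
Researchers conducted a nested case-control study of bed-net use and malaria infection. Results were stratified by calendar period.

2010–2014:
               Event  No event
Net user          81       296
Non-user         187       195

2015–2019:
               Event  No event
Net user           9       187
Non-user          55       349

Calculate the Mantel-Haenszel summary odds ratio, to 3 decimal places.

0.289

OR_MH = Σ(aᵢdᵢ/nᵢ) / Σ(bᵢcᵢ/nᵢ), where nᵢ is the stratum total.
Stratum 1 (2010–2014): n = 759; a·d/n = 81·195/759 = 20.8103; b·c/n = 296·187/759 = 72.9275
Stratum 2 (2015–2019): n = 600; a·d/n = 9·349/600 = 5.2350; b·c/n = 187·55/600 = 17.1417
OR_MH = (20.8103 + 5.2350) / (72.9275 + 17.1417) = 26.0453 / 90.0692 = 0.28917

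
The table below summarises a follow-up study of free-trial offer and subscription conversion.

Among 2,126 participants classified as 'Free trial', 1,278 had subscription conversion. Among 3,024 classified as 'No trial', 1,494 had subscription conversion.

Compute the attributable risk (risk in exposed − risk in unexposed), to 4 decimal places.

From the description: a = 1278, b = 848, c = 1494, d = 1530.
Risk in exposed = 1278/2126 = 0.601129; risk in unexposed = 1494/3024 = 0.494048.
Risk difference = 0.601129 − 0.494048 = 0.107081

0.1071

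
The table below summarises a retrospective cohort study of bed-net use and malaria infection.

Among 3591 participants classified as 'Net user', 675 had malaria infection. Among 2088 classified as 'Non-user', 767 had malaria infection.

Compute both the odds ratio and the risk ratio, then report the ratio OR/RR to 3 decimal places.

From the description: a = 675, b = 2916, c = 767, d = 1321.
OR = (675·1321)/(2916·767) = 891675/2236572 = 0.39868
Risk in exposed = 675/3591 = 0.18797; risk in unexposed = 767/2088 = 0.36734; RR = 0.51171
OR/RR = 0.39868 / 0.51171 = 0.77911
The outcome is not rare, so the OR lies further from 1 than the RR.

0.779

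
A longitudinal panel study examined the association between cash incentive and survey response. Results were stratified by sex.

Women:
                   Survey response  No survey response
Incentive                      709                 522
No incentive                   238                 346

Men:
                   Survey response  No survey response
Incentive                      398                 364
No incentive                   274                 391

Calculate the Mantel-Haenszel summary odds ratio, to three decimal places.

1.765

OR_MH = Σ(aᵢdᵢ/nᵢ) / Σ(bᵢcᵢ/nᵢ), where nᵢ is the stratum total.
Stratum 1 (Women): n = 1815; a·d/n = 709·346/1815 = 135.1592; b·c/n = 522·238/1815 = 68.4496
Stratum 2 (Men): n = 1427; a·d/n = 398·391/1427 = 109.0526; b·c/n = 364·274/1427 = 69.8921
OR_MH = (135.1592 + 109.0526) / (68.4496 + 69.8921) = 244.2118 / 138.3417 = 1.76528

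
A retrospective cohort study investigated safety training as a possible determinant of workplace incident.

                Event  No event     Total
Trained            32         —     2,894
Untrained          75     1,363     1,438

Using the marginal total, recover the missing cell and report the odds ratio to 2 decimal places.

The missing cell is in the exposed row: 2894 − 32 = 2862.
So a = 32, b = 2862, c = 75, d = 1363.
OR = (a·d)/(b·c) = (32 × 1363) / (2862 × 75) = 43616 / 214650 = 0.20320

0.20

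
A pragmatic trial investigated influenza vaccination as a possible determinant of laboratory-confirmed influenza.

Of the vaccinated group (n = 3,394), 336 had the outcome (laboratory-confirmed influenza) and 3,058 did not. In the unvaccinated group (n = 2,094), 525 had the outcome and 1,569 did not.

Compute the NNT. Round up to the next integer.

7

Risk in treated group = 336/3394 = 0.09900; risk in control = 525/2094 = 0.25072.
Absolute risk reduction = 0.25072 − 0.09900 = 0.15172
NNT = 1 / ARR = 1 / 0.15172 = 6.591 → round up → 7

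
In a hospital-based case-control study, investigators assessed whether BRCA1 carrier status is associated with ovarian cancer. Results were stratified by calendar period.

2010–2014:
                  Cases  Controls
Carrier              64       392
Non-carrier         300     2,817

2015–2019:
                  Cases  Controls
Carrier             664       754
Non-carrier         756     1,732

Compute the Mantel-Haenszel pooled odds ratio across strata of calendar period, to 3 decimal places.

1.928

OR_MH = Σ(aᵢdᵢ/nᵢ) / Σ(bᵢcᵢ/nᵢ), where nᵢ is the stratum total.
Stratum 1 (2010–2014): n = 3573; a·d/n = 64·2817/3573 = 50.4584; b·c/n = 392·300/3573 = 32.9135
Stratum 2 (2015–2019): n = 3906; a·d/n = 664·1732/3906 = 294.4311; b·c/n = 754·756/3906 = 145.9355
OR_MH = (50.4584 + 294.4311) / (32.9135 + 145.9355) = 344.8896 / 178.8490 = 1.92838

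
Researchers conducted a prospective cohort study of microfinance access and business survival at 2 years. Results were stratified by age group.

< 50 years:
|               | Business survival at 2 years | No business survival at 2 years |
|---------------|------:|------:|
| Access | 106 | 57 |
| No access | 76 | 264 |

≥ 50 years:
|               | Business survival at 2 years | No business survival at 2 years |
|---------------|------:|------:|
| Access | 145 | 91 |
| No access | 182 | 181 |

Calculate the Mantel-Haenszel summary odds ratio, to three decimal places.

2.743

OR_MH = Σ(aᵢdᵢ/nᵢ) / Σ(bᵢcᵢ/nᵢ), where nᵢ is the stratum total.
Stratum 1 (< 50 years): n = 503; a·d/n = 106·264/503 = 55.6342; b·c/n = 57·76/503 = 8.6123
Stratum 2 (≥ 50 years): n = 599; a·d/n = 145·181/599 = 43.8147; b·c/n = 91·182/599 = 27.6494
OR_MH = (55.6342 + 43.8147) / (8.6123 + 27.6494) = 99.4489 / 36.2617 = 2.74253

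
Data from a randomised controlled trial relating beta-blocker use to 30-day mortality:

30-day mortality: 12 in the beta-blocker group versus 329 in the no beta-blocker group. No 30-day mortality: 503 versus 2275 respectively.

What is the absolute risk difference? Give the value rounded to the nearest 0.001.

From the description: a = 12, b = 503, c = 329, d = 2275.
Risk in exposed = 12/515 = 0.023301; risk in unexposed = 329/2604 = 0.126344.
Risk difference = 0.023301 − 0.126344 = -0.103043

-0.103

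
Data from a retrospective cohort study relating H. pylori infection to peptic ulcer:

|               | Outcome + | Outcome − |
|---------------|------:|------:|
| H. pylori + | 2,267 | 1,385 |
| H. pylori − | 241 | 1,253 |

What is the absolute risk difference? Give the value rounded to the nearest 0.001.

0.459

Cells: a = 2267, b = 1385, c = 241, d = 1253.
Risk in exposed = 2267/3652 = 0.620756; risk in unexposed = 241/1494 = 0.161312.
Risk difference = 0.620756 − 0.161312 = 0.459444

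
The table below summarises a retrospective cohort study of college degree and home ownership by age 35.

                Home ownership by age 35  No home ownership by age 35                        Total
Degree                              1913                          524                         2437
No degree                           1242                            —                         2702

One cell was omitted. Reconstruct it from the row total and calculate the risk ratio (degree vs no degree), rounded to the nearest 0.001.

1.708

The missing cell is in the unexposed row: 2702 − 1242 = 1460.
So a = 1913, b = 524, c = 1242, d = 1460.
RR = [a/(a+b)] / [c/(c+d)] = (1913/2437) / (1242/2702) = 0.78498/0.45966 = 1.70775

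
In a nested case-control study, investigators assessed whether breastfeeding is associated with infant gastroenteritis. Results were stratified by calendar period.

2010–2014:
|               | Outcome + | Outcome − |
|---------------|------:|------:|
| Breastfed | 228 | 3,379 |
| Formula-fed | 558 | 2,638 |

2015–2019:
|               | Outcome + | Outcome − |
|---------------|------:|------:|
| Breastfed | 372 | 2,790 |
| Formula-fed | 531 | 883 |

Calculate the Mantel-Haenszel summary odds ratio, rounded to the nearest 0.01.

OR_MH = Σ(aᵢdᵢ/nᵢ) / Σ(bᵢcᵢ/nᵢ), where nᵢ is the stratum total.
Stratum 1 (2010–2014): n = 6803; a·d/n = 228·2638/6803 = 88.4116; b·c/n = 3379·558/6803 = 277.1545
Stratum 2 (2015–2019): n = 4576; a·d/n = 372·883/4576 = 71.7823; b·c/n = 2790·531/4576 = 323.7522
OR_MH = (88.4116 + 71.7823) / (277.1545 + 323.7522) = 160.1939 / 600.9067 = 0.26659

0.27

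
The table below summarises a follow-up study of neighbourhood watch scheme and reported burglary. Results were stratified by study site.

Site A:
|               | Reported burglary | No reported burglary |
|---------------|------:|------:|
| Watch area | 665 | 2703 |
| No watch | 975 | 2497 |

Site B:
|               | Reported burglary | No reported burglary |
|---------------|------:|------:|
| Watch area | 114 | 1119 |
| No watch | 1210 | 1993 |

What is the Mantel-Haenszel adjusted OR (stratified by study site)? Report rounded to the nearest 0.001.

OR_MH = Σ(aᵢdᵢ/nᵢ) / Σ(bᵢcᵢ/nᵢ), where nᵢ is the stratum total.
Stratum 1 (Site A): n = 6840; a·d/n = 665·2497/6840 = 242.7639; b·c/n = 2703·975/6840 = 385.2961
Stratum 2 (Site B): n = 4436; a·d/n = 114·1993/4436 = 51.2178; b·c/n = 1119·1210/4436 = 305.2277
OR_MH = (242.7639 + 51.2178) / (385.2961 + 305.2277) = 293.9817 / 690.5237 = 0.42574

0.426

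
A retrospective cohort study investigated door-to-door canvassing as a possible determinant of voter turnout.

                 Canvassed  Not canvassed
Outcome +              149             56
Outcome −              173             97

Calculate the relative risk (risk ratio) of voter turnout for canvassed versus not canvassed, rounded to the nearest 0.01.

Reading the table with exposure as columns: a = 149 (Canvassed, case), b = 173 (Canvassed, non-case), c = 56 (Not canvassed, case), d = 97.
Risk in exposed = 149/322 = 0.46273; risk in unexposed = 56/153 = 0.36601.
RR = 0.46273 / 0.36601 = 1.26425
The risk among the exposed is 1.26 times that among the unexposed.

1.26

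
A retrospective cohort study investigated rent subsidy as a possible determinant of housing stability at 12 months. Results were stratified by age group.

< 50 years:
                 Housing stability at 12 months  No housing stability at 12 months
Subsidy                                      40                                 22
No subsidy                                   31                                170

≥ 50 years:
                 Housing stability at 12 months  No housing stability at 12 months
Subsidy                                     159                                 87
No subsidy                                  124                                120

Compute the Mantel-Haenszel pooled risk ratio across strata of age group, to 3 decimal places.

1.578

RR_MH = Σ(aᵢ·n₀ᵢ/nᵢ) / Σ(cᵢ·n₁ᵢ/nᵢ), with n₁ᵢ = aᵢ+bᵢ (exposed), n₀ᵢ = cᵢ+dᵢ (unexposed), nᵢ = n₁ᵢ+n₀ᵢ.
Stratum 1 (< 50 years): n₁ = 62, n₀ = 201, n = 263; a·n₀/n = 40·201/263 = 30.5703; c·n₁/n = 31·62/263 = 7.3080
Stratum 2 (≥ 50 years): n₁ = 246, n₀ = 244, n = 490; a·n₀/n = 159·244/490 = 79.1755; c·n₁/n = 124·246/490 = 62.2531
RR_MH = (30.5703 + 79.1755) / (7.3080 + 62.2531) = 109.7459 / 69.5610 = 1.57769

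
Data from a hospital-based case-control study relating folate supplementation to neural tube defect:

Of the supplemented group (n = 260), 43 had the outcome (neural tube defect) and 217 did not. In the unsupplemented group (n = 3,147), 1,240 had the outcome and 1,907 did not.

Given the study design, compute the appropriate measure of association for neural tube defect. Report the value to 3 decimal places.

0.305

From the description: a = 43, b = 217, c = 1240, d = 1907.
This is a hospital-based case-control study: participants were sampled on outcome status, so risks in the source population cannot be estimated directly — relative risk is not valid here. The odds ratio is the appropriate measure.
OR = (a·d)/(b·c) = (43 × 1907) / (217 × 1240) = 82001 / 269080 = 0.30475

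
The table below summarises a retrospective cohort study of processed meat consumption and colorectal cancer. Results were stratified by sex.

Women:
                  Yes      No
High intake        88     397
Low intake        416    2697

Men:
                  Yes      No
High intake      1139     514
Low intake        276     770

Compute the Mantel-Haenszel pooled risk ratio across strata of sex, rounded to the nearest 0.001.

2.299

RR_MH = Σ(aᵢ·n₀ᵢ/nᵢ) / Σ(cᵢ·n₁ᵢ/nᵢ), with n₁ᵢ = aᵢ+bᵢ (exposed), n₀ᵢ = cᵢ+dᵢ (unexposed), nᵢ = n₁ᵢ+n₀ᵢ.
Stratum 1 (Women): n₁ = 485, n₀ = 3113, n = 3598; a·n₀/n = 88·3113/3598 = 76.1379; c·n₁/n = 416·485/3598 = 56.0756
Stratum 2 (Men): n₁ = 1653, n₀ = 1046, n = 2699; a·n₀/n = 1139·1046/2699 = 441.4205; c·n₁/n = 276·1653/2699 = 169.0359
RR_MH = (76.1379 + 441.4205) / (56.0756 + 169.0359) = 517.5584 / 225.1115 = 2.29912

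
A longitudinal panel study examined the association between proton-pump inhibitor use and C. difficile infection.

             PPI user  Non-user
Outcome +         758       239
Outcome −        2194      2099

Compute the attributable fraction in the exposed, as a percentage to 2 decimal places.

Reading the table with exposure as columns: a = 758 (PPI user, case), b = 2194 (PPI user, non-case), c = 239 (Non-user, case), d = 2099.
Risk in exposed = 758/2952 = 0.25678; risk in unexposed = 239/2338 = 0.10222.
RR = 0.25678/0.10222 = 2.51188
AR% = (RR − 1)/RR × 100 = (2.51188 − 1)/2.51188 × 100 = 60.1892%

60.19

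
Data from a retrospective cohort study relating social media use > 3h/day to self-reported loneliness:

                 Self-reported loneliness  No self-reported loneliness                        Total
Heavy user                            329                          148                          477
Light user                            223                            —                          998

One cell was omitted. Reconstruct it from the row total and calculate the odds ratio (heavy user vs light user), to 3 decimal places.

7.726

The missing cell is in the unexposed row: 998 − 223 = 775.
So a = 329, b = 148, c = 223, d = 775.
OR = (a·d)/(b·c) = (329 × 775) / (148 × 223) = 254975 / 33004 = 7.72558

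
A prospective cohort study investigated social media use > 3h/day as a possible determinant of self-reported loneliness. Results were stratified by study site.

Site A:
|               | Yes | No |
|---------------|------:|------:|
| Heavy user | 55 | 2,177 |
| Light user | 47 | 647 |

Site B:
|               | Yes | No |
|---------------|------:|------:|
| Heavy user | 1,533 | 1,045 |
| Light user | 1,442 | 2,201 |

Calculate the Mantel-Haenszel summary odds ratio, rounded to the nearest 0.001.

OR_MH = Σ(aᵢdᵢ/nᵢ) / Σ(bᵢcᵢ/nᵢ), where nᵢ is the stratum total.
Stratum 1 (Site A): n = 2926; a·d/n = 55·647/2926 = 12.1617; b·c/n = 2177·47/2926 = 34.9689
Stratum 2 (Site B): n = 6221; a·d/n = 1533·2201/6221 = 542.3779; b·c/n = 1045·1442/6221 = 242.2263
OR_MH = (12.1617 + 542.3779) / (34.9689 + 242.2263) = 554.5396 / 277.1952 = 2.00054

2.001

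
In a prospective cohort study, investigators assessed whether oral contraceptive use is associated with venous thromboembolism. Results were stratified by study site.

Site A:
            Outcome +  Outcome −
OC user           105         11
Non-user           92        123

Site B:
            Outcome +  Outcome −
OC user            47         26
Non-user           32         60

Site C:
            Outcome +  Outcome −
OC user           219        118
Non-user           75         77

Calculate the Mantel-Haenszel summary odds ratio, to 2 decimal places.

3.46

OR_MH = Σ(aᵢdᵢ/nᵢ) / Σ(bᵢcᵢ/nᵢ), where nᵢ is the stratum total.
Stratum 1 (Site A): n = 331; a·d/n = 105·123/331 = 39.0181; b·c/n = 11·92/331 = 3.0574
Stratum 2 (Site B): n = 165; a·d/n = 47·60/165 = 17.0909; b·c/n = 26·32/165 = 5.0424
Stratum 3 (Site C): n = 489; a·d/n = 219·77/489 = 34.4847; b·c/n = 118·75/489 = 18.0982
OR_MH = (39.0181 + 17.0909 + 34.4847) / (3.0574 + 5.0424 + 18.0982) = 90.5937 / 26.1980 = 3.45804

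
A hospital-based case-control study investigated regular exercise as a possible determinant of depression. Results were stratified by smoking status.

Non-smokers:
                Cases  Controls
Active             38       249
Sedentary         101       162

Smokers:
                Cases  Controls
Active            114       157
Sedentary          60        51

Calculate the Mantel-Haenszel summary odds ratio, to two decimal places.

OR_MH = Σ(aᵢdᵢ/nᵢ) / Σ(bᵢcᵢ/nᵢ), where nᵢ is the stratum total.
Stratum 1 (Non-smokers): n = 550; a·d/n = 38·162/550 = 11.1927; b·c/n = 249·101/550 = 45.7255
Stratum 2 (Smokers): n = 382; a·d/n = 114·51/382 = 15.2199; b·c/n = 157·60/382 = 24.6597
OR_MH = (11.1927 + 15.2199) / (45.7255 + 24.6597) = 26.4126 / 70.3851 = 0.37526

0.38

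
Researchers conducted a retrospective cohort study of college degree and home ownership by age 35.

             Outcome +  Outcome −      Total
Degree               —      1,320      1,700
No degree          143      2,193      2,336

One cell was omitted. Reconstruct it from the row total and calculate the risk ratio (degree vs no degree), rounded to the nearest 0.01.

The missing cell is in the exposed row: 1700 − 1320 = 380.
So a = 380, b = 1320, c = 143, d = 2193.
RR = [a/(a+b)] / [c/(c+d)] = (380/1700) / (143/2336) = 0.22353/0.06122 = 3.65150

3.65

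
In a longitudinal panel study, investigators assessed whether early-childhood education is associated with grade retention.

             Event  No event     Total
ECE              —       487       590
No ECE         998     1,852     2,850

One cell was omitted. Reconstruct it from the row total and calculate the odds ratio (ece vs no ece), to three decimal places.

0.392

The missing cell is in the exposed row: 590 − 487 = 103.
So a = 103, b = 487, c = 998, d = 1852.
OR = (a·d)/(b·c) = (103 × 1852) / (487 × 998) = 190756 / 486026 = 0.39248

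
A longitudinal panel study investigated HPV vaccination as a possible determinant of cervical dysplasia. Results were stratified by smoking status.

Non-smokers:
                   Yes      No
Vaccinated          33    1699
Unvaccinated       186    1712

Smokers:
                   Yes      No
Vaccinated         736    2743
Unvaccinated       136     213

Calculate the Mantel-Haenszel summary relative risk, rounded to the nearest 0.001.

RR_MH = Σ(aᵢ·n₀ᵢ/nᵢ) / Σ(cᵢ·n₁ᵢ/nᵢ), with n₁ᵢ = aᵢ+bᵢ (exposed), n₀ᵢ = cᵢ+dᵢ (unexposed), nᵢ = n₁ᵢ+n₀ᵢ.
Stratum 1 (Non-smokers): n₁ = 1732, n₀ = 1898, n = 3630; a·n₀/n = 33·1898/3630 = 17.2545; c·n₁/n = 186·1732/3630 = 88.7471
Stratum 2 (Smokers): n₁ = 3479, n₀ = 349, n = 3828; a·n₀/n = 736·349/3828 = 67.1014; c·n₁/n = 136·3479/3828 = 123.6008
RR_MH = (17.2545 + 67.1014) / (88.7471 + 123.6008) = 84.3559 / 212.3479 = 0.39725

0.397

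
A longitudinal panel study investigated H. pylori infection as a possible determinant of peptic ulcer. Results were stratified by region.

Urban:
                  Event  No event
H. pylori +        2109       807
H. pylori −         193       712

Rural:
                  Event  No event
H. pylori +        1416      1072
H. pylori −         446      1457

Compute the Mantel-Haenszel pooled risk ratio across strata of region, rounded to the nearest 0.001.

RR_MH = Σ(aᵢ·n₀ᵢ/nᵢ) / Σ(cᵢ·n₁ᵢ/nᵢ), with n₁ᵢ = aᵢ+bᵢ (exposed), n₀ᵢ = cᵢ+dᵢ (unexposed), nᵢ = n₁ᵢ+n₀ᵢ.
Stratum 1 (Urban): n₁ = 2916, n₀ = 905, n = 3821; a·n₀/n = 2109·905/3821 = 499.5145; c·n₁/n = 193·2916/3821 = 147.2881
Stratum 2 (Rural): n₁ = 2488, n₀ = 1903, n = 4391; a·n₀/n = 1416·1903/4391 = 613.6752; c·n₁/n = 446·2488/4391 = 252.7096
RR_MH = (499.5145 + 613.6752) / (147.2881 + 252.7096) = 1113.1898 / 399.9978 = 2.78299

2.783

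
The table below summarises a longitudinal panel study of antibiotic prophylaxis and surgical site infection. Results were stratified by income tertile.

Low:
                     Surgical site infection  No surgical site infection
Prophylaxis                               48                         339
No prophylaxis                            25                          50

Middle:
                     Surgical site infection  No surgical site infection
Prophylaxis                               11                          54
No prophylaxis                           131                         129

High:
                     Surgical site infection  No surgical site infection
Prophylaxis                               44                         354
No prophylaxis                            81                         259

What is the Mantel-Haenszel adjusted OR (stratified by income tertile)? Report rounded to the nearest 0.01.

0.32

OR_MH = Σ(aᵢdᵢ/nᵢ) / Σ(bᵢcᵢ/nᵢ), where nᵢ is the stratum total.
Stratum 1 (Low): n = 462; a·d/n = 48·50/462 = 5.1948; b·c/n = 339·25/462 = 18.3442
Stratum 2 (Middle): n = 325; a·d/n = 11·129/325 = 4.3662; b·c/n = 54·131/325 = 21.7662
Stratum 3 (High): n = 738; a·d/n = 44·259/738 = 15.4417; b·c/n = 354·81/738 = 38.8537
OR_MH = (5.1948 + 4.3662 + 15.4417) / (18.3442 + 21.7662 + 38.8537) = 25.0027 / 78.9640 = 0.31663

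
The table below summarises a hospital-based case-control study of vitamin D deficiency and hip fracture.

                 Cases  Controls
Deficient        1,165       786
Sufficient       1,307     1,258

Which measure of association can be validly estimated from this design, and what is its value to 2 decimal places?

1.43

Cells: a = 1165, b = 786, c = 1307, d = 1258.
This is a hospital-based case-control study: participants were sampled on outcome status, so risks in the source population cannot be estimated directly — relative risk is not valid here. The odds ratio is the appropriate measure.
OR = (a·d)/(b·c) = (1165 × 1258) / (786 × 1307) = 1465570 / 1027302 = 1.42662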